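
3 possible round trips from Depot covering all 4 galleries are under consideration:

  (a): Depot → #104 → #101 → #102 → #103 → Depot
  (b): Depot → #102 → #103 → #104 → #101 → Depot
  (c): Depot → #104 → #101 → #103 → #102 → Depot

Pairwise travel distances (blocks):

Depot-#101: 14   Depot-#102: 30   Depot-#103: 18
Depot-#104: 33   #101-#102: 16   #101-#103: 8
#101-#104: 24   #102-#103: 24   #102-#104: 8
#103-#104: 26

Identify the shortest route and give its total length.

(a): 33 + 24 + 16 + 24 + 18 = 115
(b): 30 + 24 + 26 + 24 + 14 = 118
(c): 33 + 24 + 8 + 24 + 30 = 119

Shortest is (a), total 115 blocks.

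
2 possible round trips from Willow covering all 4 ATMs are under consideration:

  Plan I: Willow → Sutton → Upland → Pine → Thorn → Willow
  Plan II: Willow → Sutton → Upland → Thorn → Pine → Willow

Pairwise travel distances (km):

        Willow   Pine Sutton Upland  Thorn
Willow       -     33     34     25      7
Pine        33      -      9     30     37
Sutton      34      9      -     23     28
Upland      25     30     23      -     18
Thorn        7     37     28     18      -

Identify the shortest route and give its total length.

Plan I: 34 + 23 + 30 + 37 + 7 = 131
Plan II: 34 + 23 + 18 + 37 + 33 = 145

131 km — Plan I is the shortest.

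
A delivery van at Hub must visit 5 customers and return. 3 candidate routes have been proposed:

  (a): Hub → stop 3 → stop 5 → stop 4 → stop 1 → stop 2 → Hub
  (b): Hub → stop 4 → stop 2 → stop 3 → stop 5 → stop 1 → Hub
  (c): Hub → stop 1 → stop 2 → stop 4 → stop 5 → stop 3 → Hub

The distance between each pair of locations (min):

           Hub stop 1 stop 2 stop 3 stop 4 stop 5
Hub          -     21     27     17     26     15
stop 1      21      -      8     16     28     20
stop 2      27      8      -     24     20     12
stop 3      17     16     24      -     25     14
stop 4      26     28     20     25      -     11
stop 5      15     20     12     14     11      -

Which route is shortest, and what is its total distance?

(a): 17 + 14 + 11 + 28 + 8 + 27 = 105
(b): 26 + 20 + 24 + 14 + 20 + 21 = 125
(c): 21 + 8 + 20 + 11 + 14 + 17 = 91

Shortest is (c), total 91 min.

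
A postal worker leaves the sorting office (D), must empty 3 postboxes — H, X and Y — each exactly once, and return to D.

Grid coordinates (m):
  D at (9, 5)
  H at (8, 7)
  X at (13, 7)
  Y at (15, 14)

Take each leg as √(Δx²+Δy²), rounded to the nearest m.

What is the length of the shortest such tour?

Shortest round trip = 23 m.

With 3 stops there are 3!/2 = 3 distinct round trips (a route and its reverse cost the same).
D-H-X-Y-D: 2+5+7+11 = 25
D-H-Y-X-D: 2+10+7+4 = 23
D-X-H-Y-D: 4+5+10+11 = 30
The minimum is 23.
One optimal route: D → H → Y → X → D (or its reverse).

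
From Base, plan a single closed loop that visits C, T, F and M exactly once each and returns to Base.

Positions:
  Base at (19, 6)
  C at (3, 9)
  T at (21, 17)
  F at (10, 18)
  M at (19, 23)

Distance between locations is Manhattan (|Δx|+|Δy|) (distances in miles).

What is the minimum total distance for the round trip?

There are 12 distinct closed tours to check (reversals are equivalent).
Base → C → T → F → M → Base: 19+26+12+14+17 = 88
Base → C → T → M → F → Base: 19+26+8+14+21 = 88
Base → C → F → T → M → Base: 19+16+12+8+17 = 72
Base → C → F → M → T → Base: 19+16+14+8+13 = 70
Base → C → M → T → F → Base: 19+30+8+12+21 = 90
Base → C → M → F → T → Base: 19+30+14+12+13 = 88
Base → T → C → F → M → Base: 13+26+16+14+17 = 86
Base → T → C → M → F → Base: 13+26+30+14+21 = 104
Base → T → F → C → M → Base: 13+12+16+30+17 = 88
Base → T → M → C → F → Base: 13+8+30+16+21 = 88
Base → F → C → T → M → Base: 21+16+26+8+17 = 88
Base → F → T → C → M → Base: 21+12+26+30+17 = 106
The minimum is 70.
One optimal route: Base → C → F → M → T → Base (or its reverse).

Shortest round trip = 70 miles.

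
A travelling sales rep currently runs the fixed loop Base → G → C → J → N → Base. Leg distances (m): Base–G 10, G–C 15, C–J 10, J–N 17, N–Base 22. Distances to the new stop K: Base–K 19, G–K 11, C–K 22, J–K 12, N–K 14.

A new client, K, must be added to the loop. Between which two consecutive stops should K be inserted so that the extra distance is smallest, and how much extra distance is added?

Insertion cost between consecutive stops i–j is d(i,K) + d(K,j) − d(i,j):
  between Base and G: 19 + 11 − 10 = 20
  between G and C: 11 + 22 − 15 = 18
  between C and J: 22 + 12 − 10 = 24
  between J and N: 12 + 14 − 17 = 9
  between N and Base: 14 + 19 − 22 = 11
Cheapest insertion is between J and N, adding 9.
New total = 74 + 9 = 83.

Minimum extra distance: 9 m, inserting K between J and N.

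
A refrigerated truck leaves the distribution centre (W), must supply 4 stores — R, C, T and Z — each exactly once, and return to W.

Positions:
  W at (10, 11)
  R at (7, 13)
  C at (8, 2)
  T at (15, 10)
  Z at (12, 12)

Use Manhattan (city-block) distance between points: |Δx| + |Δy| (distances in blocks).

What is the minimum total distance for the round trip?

Minimum total distance: 40 blocks.

There are 12 distinct closed tours to check (reversals are equivalent).
W → R → C → T → Z → W: 5+12+15+5+3 = 40
W → R → C → Z → T → W: 5+12+14+5+6 = 42
W → R → T → C → Z → W: 5+11+15+14+3 = 48
W → R → T → Z → C → W: 5+11+5+14+11 = 46
W → R → Z → C → T → W: 5+6+14+15+6 = 46
W → R → Z → T → C → W: 5+6+5+15+11 = 42
W → C → R → T → Z → W: 11+12+11+5+3 = 42
W → C → R → Z → T → W: 11+12+6+5+6 = 40
W → C → T → R → Z → W: 11+15+11+6+3 = 46
W → C → Z → R → T → W: 11+14+6+11+6 = 48
W → T → R → C → Z → W: 6+11+12+14+3 = 46
W → T → C → R → Z → W: 6+15+12+6+3 = 42
The minimum is 40.
One optimal route: W → R → C → T → Z → W (or its reverse).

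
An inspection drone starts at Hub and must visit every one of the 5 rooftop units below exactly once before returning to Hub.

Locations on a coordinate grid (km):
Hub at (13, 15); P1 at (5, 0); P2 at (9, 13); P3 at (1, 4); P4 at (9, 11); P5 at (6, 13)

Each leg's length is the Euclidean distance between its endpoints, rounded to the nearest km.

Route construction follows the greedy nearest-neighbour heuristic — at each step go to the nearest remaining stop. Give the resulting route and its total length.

Hub → [P2:4 / P4:6 / P5:7 / P3:16 / P1:17] → P2 (4)
P2 → [P4:2 / P5:3 / P3:12 / P1:14] → P4 (2)
P4 → [P5:4 / P3:11 / P1:12] → P5 (4)
P5 → [P3:10 / P1:13] → P3 (10)
P3 → [P1:6] → P1 (6)
Return P1→Hub: 17.
Total = 4 + 2 + 4 + 10 + 6 + 17 = 43.

Nearest-neighbour total = 43 km; route Hub → P2 → P4 → P5 → P3 → P1 → Hub.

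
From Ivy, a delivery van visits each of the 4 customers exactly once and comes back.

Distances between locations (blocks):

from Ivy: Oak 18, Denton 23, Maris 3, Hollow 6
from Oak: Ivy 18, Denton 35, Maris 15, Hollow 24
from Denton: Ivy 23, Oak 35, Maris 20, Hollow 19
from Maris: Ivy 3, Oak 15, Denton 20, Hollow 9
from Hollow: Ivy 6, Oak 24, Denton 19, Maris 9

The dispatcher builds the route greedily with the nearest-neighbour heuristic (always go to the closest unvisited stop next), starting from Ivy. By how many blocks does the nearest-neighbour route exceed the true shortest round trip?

The nearest-neighbour route is 6 blocks longer than optimal.

Ivy: Maris=3, Hollow=6, Oak=18, Denton=23 ⇒ Maris
Maris: Hollow=9, Oak=15, Denton=20 ⇒ Hollow
Hollow: Denton=19, Oak=24 ⇒ Denton
Denton: Oak=35 ⇒ Oak
NN route Ivy → Maris → Hollow → Denton → Oak → Ivy costs 84.
Optimal: Ivy → Oak → Maris → Denton → Hollow → Ivy costs 78 (by enumerating all 12 distinct tours).
Excess = 84 − 78 = 6.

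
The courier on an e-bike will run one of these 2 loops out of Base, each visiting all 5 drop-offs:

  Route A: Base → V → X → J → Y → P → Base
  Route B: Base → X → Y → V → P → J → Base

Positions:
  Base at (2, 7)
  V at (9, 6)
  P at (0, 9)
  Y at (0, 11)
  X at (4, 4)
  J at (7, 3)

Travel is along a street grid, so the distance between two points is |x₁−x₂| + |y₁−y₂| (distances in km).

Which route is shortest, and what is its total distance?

Route A: 8 + 7 + 4 + 15 + 2 + 4 = 40
Route B: 5 + 11 + 14 + 12 + 13 + 9 = 64

40 km — Route A is the shortest.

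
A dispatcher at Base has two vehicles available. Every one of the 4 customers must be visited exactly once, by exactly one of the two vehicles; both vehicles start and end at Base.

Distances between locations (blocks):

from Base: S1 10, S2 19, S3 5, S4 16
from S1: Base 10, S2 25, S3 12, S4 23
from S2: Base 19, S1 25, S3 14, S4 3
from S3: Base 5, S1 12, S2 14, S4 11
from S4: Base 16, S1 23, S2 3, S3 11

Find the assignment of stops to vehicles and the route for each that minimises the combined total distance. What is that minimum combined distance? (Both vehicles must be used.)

Try each way of splitting the stops between the two vehicles (each non-empty) and, for each split, find the best tour for each vehicle:
  {S1} + {S2, S3, S4}: 20 + 38 = 58
  {S2} + {S1, S3, S4}: 38 + 49 = 87
  {S1, S2} + {S3, S4}: 54 + 32 = 86
  {S3} + {S1, S2, S4}: 10 + 54 = 64
  {S1, S3} + {S2, S4}: 27 + 38 = 65
  {S2, S3} + {S1, S4}: 38 + 49 = 87
  … (7 splits in total)
Best: vehicle 1 Base → S1 → Base = 20; vehicle 2 Base → S2 → S4 → S3 → Base = 38; combined 58.

Minimum combined distance: 58 blocks.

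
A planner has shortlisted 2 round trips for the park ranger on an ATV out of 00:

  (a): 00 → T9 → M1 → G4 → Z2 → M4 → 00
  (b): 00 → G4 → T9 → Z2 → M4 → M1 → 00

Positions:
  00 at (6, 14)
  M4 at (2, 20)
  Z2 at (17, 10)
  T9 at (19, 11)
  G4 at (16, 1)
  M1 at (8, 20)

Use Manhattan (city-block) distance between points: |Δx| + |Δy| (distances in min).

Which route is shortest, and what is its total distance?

(a): 16 + 20 + 27 + 10 + 25 + 10 = 108
(b): 23 + 13 + 3 + 25 + 6 + 8 = 78

78 min — (b) is the shortest.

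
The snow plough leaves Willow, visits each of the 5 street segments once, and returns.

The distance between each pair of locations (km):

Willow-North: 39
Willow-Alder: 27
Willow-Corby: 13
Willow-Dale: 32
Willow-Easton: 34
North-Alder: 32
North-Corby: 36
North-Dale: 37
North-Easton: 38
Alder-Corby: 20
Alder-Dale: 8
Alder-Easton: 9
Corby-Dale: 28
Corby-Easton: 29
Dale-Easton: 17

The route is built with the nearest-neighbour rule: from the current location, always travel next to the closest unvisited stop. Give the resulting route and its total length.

From Willow: distances to unvisited — Corby=13, Alder=27, Dale=32, Easton=34, North=39. Nearest is Corby (13).
From Corby: distances to unvisited — Alder=20, Dale=28, Easton=29, North=36. Nearest is Alder (20).
From Alder: distances to unvisited — Dale=8, Easton=9, North=32. Nearest is Dale (8).
From Dale: distances to unvisited — Easton=17, North=37. Nearest is Easton (17).
From Easton: distances to unvisited — North=38. Nearest is North (38).
Return North→Willow: 39.
Total = 13 + 20 + 8 + 17 + 38 + 39 = 135.

135 km along Willow → Corby → Alder → Dale → Easton → North → Willow.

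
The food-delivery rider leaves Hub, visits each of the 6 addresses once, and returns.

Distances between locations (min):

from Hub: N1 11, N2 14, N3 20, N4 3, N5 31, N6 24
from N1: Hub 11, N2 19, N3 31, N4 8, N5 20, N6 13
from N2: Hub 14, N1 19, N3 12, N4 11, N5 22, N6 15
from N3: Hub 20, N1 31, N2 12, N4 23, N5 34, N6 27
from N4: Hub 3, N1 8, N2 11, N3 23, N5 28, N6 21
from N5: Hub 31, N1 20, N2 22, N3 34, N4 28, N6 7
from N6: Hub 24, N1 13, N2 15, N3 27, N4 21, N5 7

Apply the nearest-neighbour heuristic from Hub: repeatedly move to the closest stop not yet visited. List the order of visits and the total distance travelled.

Hub → [N4:3 / N1:11 / N2:14 / N3:20 / N6:24 / N5:31] → N4 (3)
N4 → [N1:8 / N2:11 / N6:21 / N3:23 / N5:28] → N1 (8)
N1 → [N6:13 / N2:19 / N5:20 / N3:31] → N6 (13)
N6 → [N5:7 / N2:15 / N3:27] → N5 (7)
N5 → [N2:22 / N3:34] → N2 (22)
N2 → [N3:12] → N3 (12)
Return N3→Hub: 20.
Total = 3 + 8 + 13 + 7 + 22 + 12 + 20 = 85.

Nearest-neighbour total = 85 min; route Hub → N4 → N1 → N6 → N5 → N2 → N3 → Hub.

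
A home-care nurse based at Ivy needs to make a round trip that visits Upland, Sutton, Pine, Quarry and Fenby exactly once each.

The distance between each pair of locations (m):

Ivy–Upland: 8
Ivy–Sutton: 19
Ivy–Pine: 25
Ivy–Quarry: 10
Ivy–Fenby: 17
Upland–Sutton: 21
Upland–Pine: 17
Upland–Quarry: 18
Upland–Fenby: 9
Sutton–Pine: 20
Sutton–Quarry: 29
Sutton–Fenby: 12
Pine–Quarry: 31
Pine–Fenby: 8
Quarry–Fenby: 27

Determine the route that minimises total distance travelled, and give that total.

With 5 stops there are 5!/2 = 60 distinct round trips (a route and its reverse cost the same).
Ivy→Upland→Sutton→Pine→Quarry→Fenby→Ivy: 8+21+20+31+27+17 = 124
Ivy→Upland→Sutton→Pine→Fenby→Quarry→Ivy: 8+21+20+8+27+10 = 94
Ivy→Upland→Sutton→Quarry→Pine→Fenby→Ivy: 8+21+29+31+8+17 = 114
Ivy→Upland→Sutton→Quarry→Fenby→Pine→Ivy: 8+21+29+27+8+25 = 118
Ivy→Upland→Sutton→Fenby→Pine→Quarry→Ivy: 8+21+12+8+31+10 = 90
Ivy→Upland→Sutton→Fenby→Quarry→Pine→Ivy: 8+21+12+27+31+25 = 124
Ivy→Upland→Pine→Sutton→Quarry→Fenby→Ivy: 8+17+20+29+27+17 = 118
Ivy→Upland→Pine→Sutton→Fenby→Quarry→Ivy: 8+17+20+12+27+10 = 94
Ivy→Upland→Pine→Quarry→Sutton→Fenby→Ivy: 8+17+31+29+12+17 = 114
Ivy→Upland→Pine→Quarry→Fenby→Sutton→Ivy: 8+17+31+27+12+19 = 114
Ivy→Upland→Pine→Fenby→Sutton→Quarry→Ivy: 8+17+8+12+29+10 = 84
Ivy→Upland→Pine→Fenby→Quarry→Sutton→Ivy: 8+17+8+27+29+19 = 108
Ivy→Upland→Quarry→Sutton→Pine→Fenby→Ivy: 8+18+29+20+8+17 = 100
Ivy→Upland→Quarry→Sutton→Fenby→Pine→Ivy: 8+18+29+12+8+25 = 100
… (46 more)
The minimum is 84.
One optimal route: Ivy → Upland → Pine → Fenby → Sutton → Quarry → Ivy (or its reverse).

84 m — the shortest possible round trip.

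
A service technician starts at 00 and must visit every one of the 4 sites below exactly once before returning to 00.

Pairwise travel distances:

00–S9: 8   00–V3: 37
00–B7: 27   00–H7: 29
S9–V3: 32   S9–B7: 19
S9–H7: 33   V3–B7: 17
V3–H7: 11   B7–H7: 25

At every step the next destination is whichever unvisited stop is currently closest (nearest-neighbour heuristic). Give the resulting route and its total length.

At 00 the remaining stops are S9 8, B7 27, H7 29, V3 37; go to S9.
At S9 the remaining stops are B7 19, V3 32, H7 33; go to B7.
At B7 the remaining stops are V3 17, H7 25; go to V3.
At V3 the remaining stops are H7 11; go to H7.
Return H7→00: 29.
Total = 8 + 19 + 17 + 11 + 29 = 84.

84 along 00 → S9 → B7 → V3 → H7 → 00.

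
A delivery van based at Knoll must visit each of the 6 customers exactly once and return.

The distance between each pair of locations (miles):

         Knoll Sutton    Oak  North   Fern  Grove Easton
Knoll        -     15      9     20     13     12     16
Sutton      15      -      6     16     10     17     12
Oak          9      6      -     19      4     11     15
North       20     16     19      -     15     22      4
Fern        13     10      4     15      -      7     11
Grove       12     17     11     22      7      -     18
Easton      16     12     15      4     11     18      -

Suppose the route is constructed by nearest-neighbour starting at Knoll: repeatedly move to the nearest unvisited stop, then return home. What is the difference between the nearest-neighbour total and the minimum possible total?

Excess over optimum: 8 miles.

From Knoll: Oak=9, Grove=12, Fern=13, Sutton=15, Easton=16, North=20 → choose Oak (9).
From Oak: Fern=4, Sutton=6, Grove=11, Easton=15, North=19 → choose Fern (4).
From Fern: Grove=7, Sutton=10, Easton=11, North=15 → choose Grove (7).
From Grove: Sutton=17, Easton=18, North=22 → choose Sutton (17).
From Sutton: Easton=12, North=16 → choose Easton (12).
From Easton: North=4 → choose North (4).
NN route Knoll → Oak → Fern → Grove → Sutton → Easton → North → Knoll costs 73.
Optimal: Knoll → Oak → Sutton → North → Easton → Fern → Grove → Knoll costs 65 (by enumerating all 360 distinct tours).
Excess = 73 − 65 = 8.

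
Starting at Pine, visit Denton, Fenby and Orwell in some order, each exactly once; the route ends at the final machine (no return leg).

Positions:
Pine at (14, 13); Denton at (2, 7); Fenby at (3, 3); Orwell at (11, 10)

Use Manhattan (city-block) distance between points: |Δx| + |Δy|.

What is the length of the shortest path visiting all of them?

23 — the minimum one-way total.

There are 3! = 6 possible orderings.
Pine - Denton - Fenby - Orwell: 18+5+15 = 38
Pine - Denton - Orwell - Fenby: 18+12+15 = 45
Pine - Fenby - Denton - Orwell: 21+5+12 = 38
Pine - Fenby - Orwell - Denton: 21+15+12 = 48
Pine - Orwell - Denton - Fenby: 6+12+5 = 23
Pine - Orwell - Fenby - Denton: 6+15+5 = 26
The minimum is 23.
One shortest path: Pine → Orwell → Denton → Fenby.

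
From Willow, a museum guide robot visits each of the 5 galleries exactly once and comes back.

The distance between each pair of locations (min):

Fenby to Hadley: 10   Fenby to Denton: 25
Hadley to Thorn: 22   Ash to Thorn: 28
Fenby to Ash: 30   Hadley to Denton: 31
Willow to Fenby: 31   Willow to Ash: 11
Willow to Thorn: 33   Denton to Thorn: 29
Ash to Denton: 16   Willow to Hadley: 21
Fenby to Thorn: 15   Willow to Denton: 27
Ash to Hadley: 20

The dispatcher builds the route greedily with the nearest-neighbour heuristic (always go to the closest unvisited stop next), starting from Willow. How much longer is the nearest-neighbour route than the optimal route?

15 min longer than the optimal tour.

From Willow: Ash=11, Hadley=21, Denton=27, Fenby=31, Thorn=33 → choose Ash (11).
From Ash: Denton=16, Hadley=20, Thorn=28, Fenby=30 → choose Denton (16).
From Denton: Fenby=25, Thorn=29, Hadley=31 → choose Fenby (25).
From Fenby: Hadley=10, Thorn=15 → choose Hadley (10).
From Hadley: Thorn=22 → choose Thorn (22).
NN route Willow → Ash → Denton → Fenby → Hadley → Thorn → Willow costs 117.
Optimal: Willow → Ash → Denton → Thorn → Fenby → Hadley → Willow costs 102 (by enumerating all 60 distinct tours).
Excess = 117 − 102 = 15.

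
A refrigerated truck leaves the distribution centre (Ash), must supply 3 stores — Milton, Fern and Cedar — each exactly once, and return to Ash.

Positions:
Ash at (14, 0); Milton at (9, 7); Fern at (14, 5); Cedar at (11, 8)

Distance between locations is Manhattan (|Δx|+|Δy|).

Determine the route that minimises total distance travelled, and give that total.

Minimum total distance: 26.

With 3 stops there are 3!/2 = 3 distinct round trips (a route and its reverse cost the same).
Ash-Milton-Fern-Cedar-Ash: 12+7+6+11 = 36
Ash-Milton-Cedar-Fern-Ash: 12+3+6+5 = 26
Ash-Fern-Milton-Cedar-Ash: 5+7+3+11 = 26
The minimum is 26.
One optimal route: Ash → Milton → Cedar → Fern → Ash (or its reverse).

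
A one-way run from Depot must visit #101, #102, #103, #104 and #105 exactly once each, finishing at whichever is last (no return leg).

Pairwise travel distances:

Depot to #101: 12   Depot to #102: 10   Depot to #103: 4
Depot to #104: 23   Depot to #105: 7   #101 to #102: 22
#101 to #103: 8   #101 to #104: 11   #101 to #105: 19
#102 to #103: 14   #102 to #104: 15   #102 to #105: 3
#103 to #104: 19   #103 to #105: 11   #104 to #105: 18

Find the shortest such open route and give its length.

Shortest open route: 41.

There are 5! = 120 possible orderings.
Depot - #101 - #102 - #103 - #104 - #105: 12+22+14+19+18 = 85
Depot - #101 - #102 - #103 - #105 - #104: 12+22+14+11+18 = 77
Depot - #101 - #102 - #104 - #103 - #105: 12+22+15+19+11 = 79
Depot - #101 - #102 - #104 - #105 - #103: 12+22+15+18+11 = 78
Depot - #101 - #102 - #105 - #103 - #104: 12+22+3+11+19 = 67
Depot - #101 - #102 - #105 - #104 - #103: 12+22+3+18+19 = 74
Depot - #101 - #103 - #102 - #104 - #105: 12+8+14+15+18 = 67
Depot - #101 - #103 - #102 - #105 - #104: 12+8+14+3+18 = 55
Depot - #101 - #103 - #104 - #102 - #105: 12+8+19+15+3 = 57
Depot - #101 - #103 - #104 - #105 - #102: 12+8+19+18+3 = 60
Depot - #101 - #103 - #105 - #102 - #104: 12+8+11+3+15 = 49
Depot - #101 - #103 - #105 - #104 - #102: 12+8+11+18+15 = 64
Depot - #101 - #104 - #102 - #103 - #105: 12+11+15+14+11 = 63
Depot - #101 - #104 - #102 - #105 - #103: 12+11+15+3+11 = 52
… (106 more)
Depot - #103 - #101 - #104 - #102 - #105: 4+8+11+15+3 = 41  ← best
The minimum is 41.
One shortest path: Depot → #103 → #101 → #104 → #102 → #105.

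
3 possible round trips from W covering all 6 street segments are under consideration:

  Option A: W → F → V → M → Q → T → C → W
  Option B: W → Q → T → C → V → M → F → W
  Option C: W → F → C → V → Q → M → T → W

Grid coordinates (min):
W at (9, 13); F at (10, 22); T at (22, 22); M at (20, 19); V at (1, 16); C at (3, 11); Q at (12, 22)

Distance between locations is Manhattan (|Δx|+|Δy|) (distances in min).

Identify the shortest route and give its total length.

90 min — Option C is the shortest.

Option A: 10 + 15 + 22 + 11 + 10 + 30 + 8 = 106
Option B: 12 + 10 + 30 + 7 + 22 + 13 + 10 = 104
Option C: 10 + 18 + 7 + 17 + 11 + 5 + 22 = 90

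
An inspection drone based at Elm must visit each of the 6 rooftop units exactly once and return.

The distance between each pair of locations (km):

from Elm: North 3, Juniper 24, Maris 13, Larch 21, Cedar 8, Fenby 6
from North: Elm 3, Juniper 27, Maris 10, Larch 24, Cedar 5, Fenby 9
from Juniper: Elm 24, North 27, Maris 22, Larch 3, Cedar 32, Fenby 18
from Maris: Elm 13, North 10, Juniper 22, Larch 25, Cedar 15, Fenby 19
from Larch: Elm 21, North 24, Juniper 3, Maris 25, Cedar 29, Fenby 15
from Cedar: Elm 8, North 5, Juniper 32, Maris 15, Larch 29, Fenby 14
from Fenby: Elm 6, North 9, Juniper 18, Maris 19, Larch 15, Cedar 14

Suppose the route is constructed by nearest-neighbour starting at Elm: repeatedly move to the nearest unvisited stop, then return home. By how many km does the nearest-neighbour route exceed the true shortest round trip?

From Elm: North=3, Fenby=6, Cedar=8, Maris=13, Larch=21, Juniper=24 → choose North (3).
From North: Cedar=5, Fenby=9, Maris=10, Larch=24, Juniper=27 → choose Cedar (5).
From Cedar: Fenby=14, Maris=15, Larch=29, Juniper=32 → choose Fenby (14).
From Fenby: Larch=15, Juniper=18, Maris=19 → choose Larch (15).
From Larch: Juniper=3, Maris=25 → choose Juniper (3).
From Juniper: Maris=22 → choose Maris (22).
NN route Elm → North → Cedar → Fenby → Larch → Juniper → Maris → Elm costs 75.
Optimal: Elm → North → Cedar → Maris → Juniper → Larch → Fenby → Elm costs 69 (by enumerating all 360 distinct tours).
Excess = 75 − 69 = 6.

The nearest-neighbour route is 6 km longer than optimal.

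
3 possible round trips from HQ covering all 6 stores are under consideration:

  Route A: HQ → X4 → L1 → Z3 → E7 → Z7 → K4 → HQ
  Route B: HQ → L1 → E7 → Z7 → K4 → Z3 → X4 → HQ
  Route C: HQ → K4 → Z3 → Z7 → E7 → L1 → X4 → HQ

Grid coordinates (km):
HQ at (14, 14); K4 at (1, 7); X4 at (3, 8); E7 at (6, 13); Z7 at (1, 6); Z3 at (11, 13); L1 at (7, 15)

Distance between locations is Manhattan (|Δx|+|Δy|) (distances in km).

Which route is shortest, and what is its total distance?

Route A: 17 + 11 + 6 + 5 + 12 + 1 + 20 = 72
Route B: 8 + 3 + 12 + 1 + 16 + 13 + 17 = 70
Route C: 20 + 16 + 17 + 12 + 3 + 11 + 17 = 96

Shortest is Route B, total 70 km.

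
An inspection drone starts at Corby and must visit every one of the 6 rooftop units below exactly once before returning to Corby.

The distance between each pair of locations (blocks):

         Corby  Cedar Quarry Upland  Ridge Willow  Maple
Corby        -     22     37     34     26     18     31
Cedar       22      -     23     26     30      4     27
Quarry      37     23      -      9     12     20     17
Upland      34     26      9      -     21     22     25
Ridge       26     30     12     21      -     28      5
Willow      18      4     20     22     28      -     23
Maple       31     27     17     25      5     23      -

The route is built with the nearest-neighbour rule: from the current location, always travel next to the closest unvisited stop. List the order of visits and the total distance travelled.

111 blocks along Corby → Willow → Cedar → Quarry → Upland → Ridge → Maple → Corby.

From Corby: distances to unvisited — Willow=18, Cedar=22, Ridge=26, Maple=31, Upland=34, Quarry=37. Nearest is Willow (18).
From Willow: distances to unvisited — Cedar=4, Quarry=20, Upland=22, Maple=23, Ridge=28. Nearest is Cedar (4).
From Cedar: distances to unvisited — Quarry=23, Upland=26, Maple=27, Ridge=30. Nearest is Quarry (23).
From Quarry: distances to unvisited — Upland=9, Ridge=12, Maple=17. Nearest is Upland (9).
From Upland: distances to unvisited — Ridge=21, Maple=25. Nearest is Ridge (21).
From Ridge: distances to unvisited — Maple=5. Nearest is Maple (5).
Return Maple→Corby: 31.
Total = 18 + 4 + 23 + 9 + 21 + 5 + 31 = 111.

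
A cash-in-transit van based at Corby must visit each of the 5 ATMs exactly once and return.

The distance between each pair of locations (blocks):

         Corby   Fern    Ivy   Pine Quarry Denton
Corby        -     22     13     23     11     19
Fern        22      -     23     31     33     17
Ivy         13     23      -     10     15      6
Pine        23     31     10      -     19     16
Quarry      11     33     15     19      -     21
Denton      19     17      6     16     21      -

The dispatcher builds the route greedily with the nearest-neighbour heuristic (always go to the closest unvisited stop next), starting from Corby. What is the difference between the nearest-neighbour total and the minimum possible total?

Corby: Quarry=11, Ivy=13, Denton=19, Fern=22, Pine=23 ⇒ Quarry
Quarry: Ivy=15, Pine=19, Denton=21, Fern=33 ⇒ Ivy
Ivy: Denton=6, Pine=10, Fern=23 ⇒ Denton
Denton: Pine=16, Fern=17 ⇒ Pine
Pine: Fern=31 ⇒ Fern
NN route Corby → Quarry → Ivy → Denton → Pine → Fern → Corby costs 101.
Optimal: Corby → Fern → Denton → Ivy → Pine → Quarry → Corby costs 85 (by enumerating all 60 distinct tours).
Excess = 101 − 85 = 16.

The nearest-neighbour route is 16 blocks longer than optimal.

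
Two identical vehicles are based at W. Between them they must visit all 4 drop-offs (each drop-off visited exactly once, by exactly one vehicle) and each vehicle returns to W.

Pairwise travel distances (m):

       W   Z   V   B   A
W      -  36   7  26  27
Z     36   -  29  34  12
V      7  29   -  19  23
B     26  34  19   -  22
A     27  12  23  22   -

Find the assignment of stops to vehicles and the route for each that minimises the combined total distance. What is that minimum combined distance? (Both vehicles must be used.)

Try each way of splitting the stops between the two vehicles (each non-empty) and, for each split, find the best tour for each vehicle:
  {Z} + {V, B, A}: 72 + 75 = 147
  {V} + {Z, B, A}: 14 + 96 = 110
  {Z, V} + {B, A}: 72 + 75 = 147
  {B} + {Z, V, A}: 52 + 75 = 127
  {Z, B} + {V, A}: 96 + 57 = 153
  {V, B} + {Z, A}: 52 + 75 = 127
  … (7 splits in total)
Best: vehicle 1 W → V → W = 14; vehicle 2 W → Z → A → B → W = 96; combined 110.

Minimum combined distance: 110 m.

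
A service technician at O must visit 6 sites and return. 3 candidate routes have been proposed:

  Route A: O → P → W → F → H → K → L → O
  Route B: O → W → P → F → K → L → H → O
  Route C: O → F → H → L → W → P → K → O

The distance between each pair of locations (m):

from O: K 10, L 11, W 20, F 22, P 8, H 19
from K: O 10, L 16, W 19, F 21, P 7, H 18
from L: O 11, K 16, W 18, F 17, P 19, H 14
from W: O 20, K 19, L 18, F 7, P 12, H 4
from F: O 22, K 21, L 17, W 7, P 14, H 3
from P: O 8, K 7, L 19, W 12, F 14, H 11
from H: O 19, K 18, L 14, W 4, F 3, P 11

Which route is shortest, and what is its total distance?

Shortest is Route A, total 75 m.

Route A: 8 + 12 + 7 + 3 + 18 + 16 + 11 = 75
Route B: 20 + 12 + 14 + 21 + 16 + 14 + 19 = 116
Route C: 22 + 3 + 14 + 18 + 12 + 7 + 10 = 86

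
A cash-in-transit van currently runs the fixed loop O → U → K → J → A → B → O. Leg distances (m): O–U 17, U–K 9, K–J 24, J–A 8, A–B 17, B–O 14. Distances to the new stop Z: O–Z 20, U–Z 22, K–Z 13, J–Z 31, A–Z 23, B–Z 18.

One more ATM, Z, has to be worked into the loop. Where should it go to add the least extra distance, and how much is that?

Adding 20 m by placing Z on the K–J leg.

Insertion cost between consecutive stops i–j is d(i,Z) + d(Z,j) − d(i,j):
  between O and U: 20 + 22 − 17 = 25
  between U and K: 22 + 13 − 9 = 26
  between K and J: 13 + 31 − 24 = 20
  between J and A: 31 + 23 − 8 = 46
  between A and B: 23 + 18 − 17 = 24
  between B and O: 18 + 20 − 14 = 24
Cheapest insertion is between K and J, adding 20.
New total = 89 + 20 = 109.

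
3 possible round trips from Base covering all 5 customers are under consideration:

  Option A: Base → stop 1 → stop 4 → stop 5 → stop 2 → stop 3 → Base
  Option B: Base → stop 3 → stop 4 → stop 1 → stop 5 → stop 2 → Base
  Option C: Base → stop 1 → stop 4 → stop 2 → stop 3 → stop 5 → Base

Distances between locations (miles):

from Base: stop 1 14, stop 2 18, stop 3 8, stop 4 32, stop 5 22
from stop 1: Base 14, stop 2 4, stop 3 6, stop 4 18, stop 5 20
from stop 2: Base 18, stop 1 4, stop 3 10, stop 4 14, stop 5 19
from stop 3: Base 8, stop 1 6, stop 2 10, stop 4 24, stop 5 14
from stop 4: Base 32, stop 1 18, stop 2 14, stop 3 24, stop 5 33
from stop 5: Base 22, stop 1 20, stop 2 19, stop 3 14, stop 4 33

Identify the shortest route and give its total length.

Option A: 14 + 18 + 33 + 19 + 10 + 8 = 102
Option B: 8 + 24 + 18 + 20 + 19 + 18 = 107
Option C: 14 + 18 + 14 + 10 + 14 + 22 = 92

92 miles — Option C is the shortest.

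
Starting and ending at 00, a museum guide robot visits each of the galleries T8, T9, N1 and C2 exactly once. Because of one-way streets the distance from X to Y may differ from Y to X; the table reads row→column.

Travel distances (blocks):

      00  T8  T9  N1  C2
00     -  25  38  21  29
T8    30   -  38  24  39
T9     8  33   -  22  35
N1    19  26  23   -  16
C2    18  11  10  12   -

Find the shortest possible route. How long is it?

00 → T8 → T9 → N1 → C2 → 00: 25+38+22+16+18 = 119
00 → T8 → T9 → C2 → N1 → 00: 25+38+35+12+19 = 129
00 → T8 → N1 → T9 → C2 → 00: 25+24+23+35+18 = 125
00 → T8 → N1 → C2 → T9 → 00: 25+24+16+10+8 = 83
00 → T8 → C2 → T9 → N1 → 00: 25+39+10+22+19 = 115
00 → T8 → C2 → N1 → T9 → 00: 25+39+12+23+8 = 107
00 → T9 → T8 → N1 → C2 → 00: 38+33+24+16+18 = 129
00 → T9 → T8 → C2 → N1 → 00: 38+33+39+12+19 = 141
00 → T9 → N1 → T8 → C2 → 00: 38+22+26+39+18 = 143
00 → T9 → N1 → C2 → T8 → 00: 38+22+16+11+30 = 117
00 → T9 → C2 → T8 → N1 → 00: 38+35+11+24+19 = 127
00 → T9 → C2 → N1 → T8 → 00: 38+35+12+26+30 = 141
00 → N1 → T8 → T9 → C2 → 00: 21+26+38+35+18 = 138
00 → N1 → T8 → C2 → T9 → 00: 21+26+39+10+8 = 104
… (10 more)
The minimum is 83.
One optimal route: 00 → T8 → N1 → C2 → T9 → 00.

83 blocks — the shortest possible round trip.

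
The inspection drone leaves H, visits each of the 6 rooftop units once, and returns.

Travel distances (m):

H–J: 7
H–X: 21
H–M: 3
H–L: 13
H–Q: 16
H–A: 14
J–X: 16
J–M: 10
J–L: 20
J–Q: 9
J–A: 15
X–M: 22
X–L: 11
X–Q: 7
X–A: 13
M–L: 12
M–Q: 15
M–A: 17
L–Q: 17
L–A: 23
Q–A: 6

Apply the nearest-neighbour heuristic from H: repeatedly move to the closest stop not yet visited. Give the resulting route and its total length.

H → [M:3 / J:7 / L:13 / A:14 / Q:16 / X:21] → M (3)
M → [J:10 / L:12 / Q:15 / A:17 / X:22] → J (10)
J → [Q:9 / A:15 / X:16 / L:20] → Q (9)
Q → [A:6 / X:7 / L:17] → A (6)
A → [X:13 / L:23] → X (13)
X → [L:11] → L (11)
Return L→H: 13.
Total = 3 + 10 + 9 + 6 + 13 + 11 + 13 = 65.

Total distance 65 m via the nearest-neighbour route H → M → J → Q → A → X → L → H.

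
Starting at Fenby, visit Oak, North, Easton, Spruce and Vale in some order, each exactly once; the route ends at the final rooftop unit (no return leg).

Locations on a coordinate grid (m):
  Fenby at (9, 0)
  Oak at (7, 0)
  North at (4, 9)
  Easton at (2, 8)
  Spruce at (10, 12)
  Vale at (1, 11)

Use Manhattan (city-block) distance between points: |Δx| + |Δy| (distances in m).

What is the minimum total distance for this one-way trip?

Minimum one-way distance = 31 m.

There are 5! = 120 possible orderings.
Fenby - Oak - North - Easton - Spruce - Vale: 2+12+3+12+10 = 39
Fenby - Oak - North - Easton - Vale - Spruce: 2+12+3+4+10 = 31
Fenby - Oak - North - Spruce - Easton - Vale: 2+12+9+12+4 = 39
Fenby - Oak - North - Spruce - Vale - Easton: 2+12+9+10+4 = 37
Fenby - Oak - North - Vale - Easton - Spruce: 2+12+5+4+12 = 35
Fenby - Oak - North - Vale - Spruce - Easton: 2+12+5+10+12 = 41
Fenby - Oak - Easton - North - Spruce - Vale: 2+13+3+9+10 = 37
Fenby - Oak - Easton - North - Vale - Spruce: 2+13+3+5+10 = 33
Fenby - Oak - Easton - Spruce - North - Vale: 2+13+12+9+5 = 41
Fenby - Oak - Easton - Spruce - Vale - North: 2+13+12+10+5 = 42
Fenby - Oak - Easton - Vale - North - Spruce: 2+13+4+5+9 = 33
Fenby - Oak - Easton - Vale - Spruce - North: 2+13+4+10+9 = 38
Fenby - Oak - Spruce - North - Easton - Vale: 2+15+9+3+4 = 33
Fenby - Oak - Spruce - North - Vale - Easton: 2+15+9+5+4 = 35
… (106 more)
The minimum is 31.
One shortest path: Fenby → Oak → North → Easton → Vale → Spruce.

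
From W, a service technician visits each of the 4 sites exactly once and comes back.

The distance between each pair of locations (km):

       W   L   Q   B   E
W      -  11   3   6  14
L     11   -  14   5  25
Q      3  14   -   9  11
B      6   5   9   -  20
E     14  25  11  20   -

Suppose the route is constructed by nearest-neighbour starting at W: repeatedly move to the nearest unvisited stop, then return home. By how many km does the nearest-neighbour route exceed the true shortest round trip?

W: Q=3, B=6, L=11, E=14 ⇒ Q
Q: B=9, E=11, L=14 ⇒ B
B: L=5, E=20 ⇒ L
L: E=25 ⇒ E
NN route W → Q → B → L → E → W costs 56.
Optimal: W → L → B → Q → E → W costs 50 (by enumerating all 12 distinct tours).
Excess = 56 − 50 = 6.

6 km longer than the optimal tour.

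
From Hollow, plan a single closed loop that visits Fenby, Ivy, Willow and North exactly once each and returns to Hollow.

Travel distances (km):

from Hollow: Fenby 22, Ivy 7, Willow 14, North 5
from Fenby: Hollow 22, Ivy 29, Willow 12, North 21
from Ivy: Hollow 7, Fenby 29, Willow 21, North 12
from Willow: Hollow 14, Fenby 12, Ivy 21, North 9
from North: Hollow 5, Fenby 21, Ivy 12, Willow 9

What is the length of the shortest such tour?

Hollow → Fenby → Ivy → Willow → North → Hollow: 22+29+21+9+5 = 86
Hollow → Fenby → Ivy → North → Willow → Hollow: 22+29+12+9+14 = 86
Hollow → Fenby → Willow → Ivy → North → Hollow: 22+12+21+12+5 = 72
Hollow → Fenby → Willow → North → Ivy → Hollow: 22+12+9+12+7 = 62
Hollow → Fenby → North → Ivy → Willow → Hollow: 22+21+12+21+14 = 90
Hollow → Fenby → North → Willow → Ivy → Hollow: 22+21+9+21+7 = 80
Hollow → Ivy → Fenby → Willow → North → Hollow: 7+29+12+9+5 = 62
Hollow → Ivy → Fenby → North → Willow → Hollow: 7+29+21+9+14 = 80
Hollow → Ivy → Willow → Fenby → North → Hollow: 7+21+12+21+5 = 66
Hollow → Ivy → North → Fenby → Willow → Hollow: 7+12+21+12+14 = 66
Hollow → Willow → Fenby → Ivy → North → Hollow: 14+12+29+12+5 = 72
Hollow → Willow → Ivy → Fenby → North → Hollow: 14+21+29+21+5 = 90
The minimum is 62.
One optimal route: Hollow → Fenby → Willow → North → Ivy → Hollow (or its reverse).

62 km — the shortest possible round trip.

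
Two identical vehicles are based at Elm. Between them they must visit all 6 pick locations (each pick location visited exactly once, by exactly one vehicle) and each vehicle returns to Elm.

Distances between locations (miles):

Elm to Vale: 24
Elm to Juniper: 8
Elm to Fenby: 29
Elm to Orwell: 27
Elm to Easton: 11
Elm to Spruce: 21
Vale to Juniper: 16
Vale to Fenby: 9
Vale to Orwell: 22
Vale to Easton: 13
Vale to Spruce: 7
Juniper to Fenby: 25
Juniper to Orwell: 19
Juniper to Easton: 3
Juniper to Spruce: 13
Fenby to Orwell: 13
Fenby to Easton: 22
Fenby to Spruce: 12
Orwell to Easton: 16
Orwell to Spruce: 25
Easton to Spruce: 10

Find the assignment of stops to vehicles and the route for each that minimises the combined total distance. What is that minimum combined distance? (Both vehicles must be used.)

Check every non-empty split of the stops between the two vehicles; for each half take its own optimal tour:
  {Vale} + {Juniper, Fenby, Orwell, Easton, Spruce}: 48 + 73 = 121
  {Juniper} + {Vale, Fenby, Orwell, Easton, Spruce}: 16 + 77 = 93
  {Vale, Juniper} + {Fenby, Orwell, Easton, Spruce}: 48 + 73 = 121
  {Fenby} + {Vale, Juniper, Orwell, Easton, Spruce}: 58 + 77 = 135
  {Vale, Fenby} + {Juniper, Orwell, Easton, Spruce}: 62 + 73 = 135
  {Juniper, Fenby} + {Vale, Orwell, Easton, Spruce}: 62 + 77 = 139
  … (31 splits in total)
Best: vehicle 1 Elm → Juniper → Elm = 16; vehicle 2 Elm → Orwell → Fenby → Vale → Spruce → Easton → Elm = 77; combined 93.

93 miles — the smallest possible combined total.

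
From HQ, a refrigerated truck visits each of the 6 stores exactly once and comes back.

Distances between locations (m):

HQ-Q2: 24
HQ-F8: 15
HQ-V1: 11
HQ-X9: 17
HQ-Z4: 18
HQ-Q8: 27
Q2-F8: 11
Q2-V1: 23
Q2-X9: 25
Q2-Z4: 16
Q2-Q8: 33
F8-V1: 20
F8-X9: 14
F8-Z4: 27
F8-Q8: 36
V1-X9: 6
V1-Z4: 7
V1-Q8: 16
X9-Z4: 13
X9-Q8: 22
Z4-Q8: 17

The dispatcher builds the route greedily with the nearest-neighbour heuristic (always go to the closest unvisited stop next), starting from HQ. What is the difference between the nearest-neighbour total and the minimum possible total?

The nearest-neighbour route is 22 m longer than optimal.

HQ: V1=11, F8=15, X9=17, Z4=18, Q2=24, Q8=27 ⇒ V1
V1: X9=6, Z4=7, Q8=16, F8=20, Q2=23 ⇒ X9
X9: Z4=13, F8=14, Q8=22, Q2=25 ⇒ Z4
Z4: Q2=16, Q8=17, F8=27 ⇒ Q2
Q2: F8=11, Q8=33 ⇒ F8
F8: Q8=36 ⇒ Q8
NN route HQ → V1 → X9 → Z4 → Q2 → F8 → Q8 → HQ costs 120.
Optimal: HQ → F8 → Q2 → Z4 → Q8 → V1 → X9 → HQ costs 98 (by enumerating all 360 distinct tours).
Excess = 120 − 98 = 22.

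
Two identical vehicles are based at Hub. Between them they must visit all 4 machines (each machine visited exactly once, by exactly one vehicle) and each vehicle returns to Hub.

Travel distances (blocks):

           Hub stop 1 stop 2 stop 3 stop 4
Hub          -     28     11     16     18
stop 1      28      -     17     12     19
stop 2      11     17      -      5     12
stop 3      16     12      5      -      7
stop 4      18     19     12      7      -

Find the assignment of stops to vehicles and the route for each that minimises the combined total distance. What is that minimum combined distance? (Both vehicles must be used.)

87 blocks — the smallest possible combined total.

There are 2^3 − 1 = 7 ways to divide the 4 stops into two non-empty groups. For each, the best each vehicle can do is its own shortest tour through its group:
  {stop 1} + {stop 2, stop 3, stop 4}: 56 + 41 = 97
  {stop 2} + {stop 1, stop 3, stop 4}: 22 + 65 = 87
  {stop 1, stop 2} + {stop 3, stop 4}: 56 + 41 = 97
  {stop 3} + {stop 1, stop 2, stop 4}: 32 + 65 = 97
  {stop 1, stop 3} + {stop 2, stop 4}: 56 + 41 = 97
  {stop 2, stop 3} + {stop 1, stop 4}: 32 + 65 = 97
  … (7 splits in total)
Best: vehicle 1 Hub → stop 2 → Hub = 22; vehicle 2 Hub → stop 1 → stop 3 → stop 4 → Hub = 65; combined 87.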